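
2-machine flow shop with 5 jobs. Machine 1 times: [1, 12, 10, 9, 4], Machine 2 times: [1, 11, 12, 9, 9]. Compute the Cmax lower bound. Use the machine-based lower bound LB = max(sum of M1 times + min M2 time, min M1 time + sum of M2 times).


LB1 = sum(M1 times) + min(M2 times) = 36 + 1 = 37
LB2 = min(M1 times) + sum(M2 times) = 1 + 42 = 43
Lower bound = max(LB1, LB2) = max(37, 43) = 43

43


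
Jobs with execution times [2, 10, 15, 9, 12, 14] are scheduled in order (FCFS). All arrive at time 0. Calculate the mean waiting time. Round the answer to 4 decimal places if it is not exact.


FCFS order (as given): [2, 10, 15, 9, 12, 14]
Waiting times:
  Job 1: wait = 0
  Job 2: wait = 2
  Job 3: wait = 12
  Job 4: wait = 27
  Job 5: wait = 36
  Job 6: wait = 48
Sum of waiting times = 125
Average waiting time = 125/6 = 20.8333

20.8333


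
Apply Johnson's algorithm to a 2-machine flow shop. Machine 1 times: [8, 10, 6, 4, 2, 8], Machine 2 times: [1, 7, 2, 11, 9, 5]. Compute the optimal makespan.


Apply Johnson's rule:
  Group 1 (a <= b): [(5, 2, 9), (4, 4, 11)]
  Group 2 (a > b): [(2, 10, 7), (6, 8, 5), (3, 6, 2), (1, 8, 1)]
Optimal job order: [5, 4, 2, 6, 3, 1]
Schedule:
  Job 5: M1 done at 2, M2 done at 11
  Job 4: M1 done at 6, M2 done at 22
  Job 2: M1 done at 16, M2 done at 29
  Job 6: M1 done at 24, M2 done at 34
  Job 3: M1 done at 30, M2 done at 36
  Job 1: M1 done at 38, M2 done at 39
Makespan = 39

39


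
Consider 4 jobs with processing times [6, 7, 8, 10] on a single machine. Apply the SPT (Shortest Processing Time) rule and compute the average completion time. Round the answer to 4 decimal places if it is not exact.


Sort jobs by processing time (SPT order): [6, 7, 8, 10]
Compute completion times sequentially:
  Job 1: processing = 6, completes at 6
  Job 2: processing = 7, completes at 13
  Job 3: processing = 8, completes at 21
  Job 4: processing = 10, completes at 31
Sum of completion times = 71
Average completion time = 71/4 = 17.75

17.75


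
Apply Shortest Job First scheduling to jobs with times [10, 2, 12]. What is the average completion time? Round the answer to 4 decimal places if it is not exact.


SJF order (ascending): [2, 10, 12]
Completion times:
  Job 1: burst=2, C=2
  Job 2: burst=10, C=12
  Job 3: burst=12, C=24
Average completion = 38/3 = 12.6667

12.6667


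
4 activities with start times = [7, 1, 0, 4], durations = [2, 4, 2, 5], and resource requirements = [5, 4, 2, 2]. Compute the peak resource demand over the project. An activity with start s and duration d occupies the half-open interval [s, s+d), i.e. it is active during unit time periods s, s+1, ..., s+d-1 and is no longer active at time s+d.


Each activity i is active on [start_i, start_i + duration_i).
Compute total resource usage per time slot:
  t=0: active resources = [2], total = 2
  t=1: active resources = [4, 2], total = 6
  t=2: active resources = [4], total = 4
  t=3: active resources = [4], total = 4
  t=4: active resources = [4, 2], total = 6
  t=5: active resources = [2], total = 2
  t=6: active resources = [2], total = 2
  t=7: active resources = [5, 2], total = 7
  t=8: active resources = [5, 2], total = 7
Peak resource demand = 7

7


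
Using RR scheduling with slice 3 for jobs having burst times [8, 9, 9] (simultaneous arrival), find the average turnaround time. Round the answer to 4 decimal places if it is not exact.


Time quantum = 3
Execution trace:
  J1 runs 3 units, time = 3
  J2 runs 3 units, time = 6
  J3 runs 3 units, time = 9
  J1 runs 3 units, time = 12
  J2 runs 3 units, time = 15
  J3 runs 3 units, time = 18
  J1 runs 2 units, time = 20
  J2 runs 3 units, time = 23
  J3 runs 3 units, time = 26
Finish times: [20, 23, 26]
Average turnaround = 69/3 = 23.0

23.0


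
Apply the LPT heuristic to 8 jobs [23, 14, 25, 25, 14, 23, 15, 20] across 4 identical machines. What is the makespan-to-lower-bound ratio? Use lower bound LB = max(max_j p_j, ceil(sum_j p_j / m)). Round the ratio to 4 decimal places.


LPT order: [25, 25, 23, 23, 20, 15, 14, 14]
Machine loads after assignment: [39, 39, 43, 38]
LPT makespan = 43
Lower bound = max(max_job, ceil(total/4)) = max(25, 40) = 40
Ratio = 43 / 40 = 1.075

1.075


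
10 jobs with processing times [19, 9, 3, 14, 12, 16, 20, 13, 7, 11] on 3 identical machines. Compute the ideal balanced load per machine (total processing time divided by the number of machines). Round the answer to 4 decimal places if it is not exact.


Total processing time = 19 + 9 + 3 + 14 + 12 + 16 + 20 + 13 + 7 + 11 = 124
Number of machines = 3
Ideal balanced load = 124 / 3 = 41.3333

41.3333


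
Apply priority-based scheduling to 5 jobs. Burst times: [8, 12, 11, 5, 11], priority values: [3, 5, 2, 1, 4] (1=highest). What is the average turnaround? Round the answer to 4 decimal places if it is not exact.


Sort by priority (ascending = highest first):
Order: [(1, 5), (2, 11), (3, 8), (4, 11), (5, 12)]
Completion times:
  Priority 1, burst=5, C=5
  Priority 2, burst=11, C=16
  Priority 3, burst=8, C=24
  Priority 4, burst=11, C=35
  Priority 5, burst=12, C=47
Average turnaround = 127/5 = 25.4

25.4


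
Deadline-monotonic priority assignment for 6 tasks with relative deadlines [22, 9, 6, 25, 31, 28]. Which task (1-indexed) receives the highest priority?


Sort tasks by relative deadline (ascending):
  Task 3: deadline = 6
  Task 2: deadline = 9
  Task 1: deadline = 22
  Task 4: deadline = 25
  Task 6: deadline = 28
  Task 5: deadline = 31
Priority order (highest first): [3, 2, 1, 4, 6, 5]
Highest priority task = 3

3


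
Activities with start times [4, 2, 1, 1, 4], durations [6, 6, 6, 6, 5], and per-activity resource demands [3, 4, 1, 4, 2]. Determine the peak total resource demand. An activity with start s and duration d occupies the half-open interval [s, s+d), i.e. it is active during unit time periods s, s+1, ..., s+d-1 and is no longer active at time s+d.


Each activity i is active on [start_i, start_i + duration_i).
Compute total resource usage per time slot:
  t=0: active resources = [], total = 0
  t=1: active resources = [1, 4], total = 5
  t=2: active resources = [4, 1, 4], total = 9
  t=3: active resources = [4, 1, 4], total = 9
  t=4: active resources = [3, 4, 1, 4, 2], total = 14
  t=5: active resources = [3, 4, 1, 4, 2], total = 14
  t=6: active resources = [3, 4, 1, 4, 2], total = 14
  t=7: active resources = [3, 4, 2], total = 9
  t=8: active resources = [3, 2], total = 5
  t=9: active resources = [3], total = 3
Peak resource demand = 14

14


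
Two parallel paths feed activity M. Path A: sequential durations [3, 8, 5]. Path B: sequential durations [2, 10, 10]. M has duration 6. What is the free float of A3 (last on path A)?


ES(A3) = sum of predecessors on chain A = 11
EF(A3) = ES + duration = 11 + 5 = 16
Successor of A3 is M. ES(M) = max(sum(A), sum(B)) = max(16, 22) = 22
Free float = ES(successor) - EF(current) = 22 - 16 = 6

6


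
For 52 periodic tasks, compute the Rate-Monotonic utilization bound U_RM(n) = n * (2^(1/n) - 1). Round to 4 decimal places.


Compute 2^(1/52) = 1.0134189907
Subtract 1: 1.0134189907 - 1 = 0.0134189907
Multiply by n: 52 * 0.0134189907 = 0.6977875164
Round to 4 dp: 0.6978

0.6978


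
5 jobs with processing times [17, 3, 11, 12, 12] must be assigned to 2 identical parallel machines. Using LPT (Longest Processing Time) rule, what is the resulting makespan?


Sort jobs in decreasing order (LPT): [17, 12, 12, 11, 3]
Assign each job to the least loaded machine:
  Machine 1: jobs [17, 11], load = 28
  Machine 2: jobs [12, 12, 3], load = 27
Makespan = max load = 28

28


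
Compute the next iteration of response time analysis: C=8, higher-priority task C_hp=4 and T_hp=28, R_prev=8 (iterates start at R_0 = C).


R_next = C + ceil(R_prev / T_hp) * C_hp
ceil(8 / 28) = ceil(0.2857) = 1
Interference = 1 * 4 = 4
R_next = 8 + 4 = 12

12


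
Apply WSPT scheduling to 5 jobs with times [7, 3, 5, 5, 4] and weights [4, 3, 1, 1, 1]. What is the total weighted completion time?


Compute p/w ratios and sort ascending (WSPT): [(3, 3), (7, 4), (4, 1), (5, 1), (5, 1)]
Compute weighted completion times:
  Job (p=3,w=3): C=3, w*C=3*3=9
  Job (p=7,w=4): C=10, w*C=4*10=40
  Job (p=4,w=1): C=14, w*C=1*14=14
  Job (p=5,w=1): C=19, w*C=1*19=19
  Job (p=5,w=1): C=24, w*C=1*24=24
Total weighted completion time = 106

106


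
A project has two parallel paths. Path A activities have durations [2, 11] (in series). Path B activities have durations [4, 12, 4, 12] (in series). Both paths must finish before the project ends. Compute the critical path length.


Path A total = 2 + 11 = 13
Path B total = 4 + 12 + 4 + 12 = 32
Critical path = longest path = max(13, 32) = 32

32


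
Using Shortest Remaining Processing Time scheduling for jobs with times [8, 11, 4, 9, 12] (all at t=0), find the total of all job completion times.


Since all jobs arrive at t=0, SRPT equals SPT ordering.
SPT order: [4, 8, 9, 11, 12]
Completion times:
  Job 1: p=4, C=4
  Job 2: p=8, C=12
  Job 3: p=9, C=21
  Job 4: p=11, C=32
  Job 5: p=12, C=44
Total completion time = 4 + 12 + 21 + 32 + 44 = 113

113


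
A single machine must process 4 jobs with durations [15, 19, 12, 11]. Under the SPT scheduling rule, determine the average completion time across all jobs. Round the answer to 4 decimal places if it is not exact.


Sort jobs by processing time (SPT order): [11, 12, 15, 19]
Compute completion times sequentially:
  Job 1: processing = 11, completes at 11
  Job 2: processing = 12, completes at 23
  Job 3: processing = 15, completes at 38
  Job 4: processing = 19, completes at 57
Sum of completion times = 129
Average completion time = 129/4 = 32.25

32.25


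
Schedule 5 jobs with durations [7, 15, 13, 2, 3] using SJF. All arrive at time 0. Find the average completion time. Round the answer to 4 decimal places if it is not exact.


SJF order (ascending): [2, 3, 7, 13, 15]
Completion times:
  Job 1: burst=2, C=2
  Job 2: burst=3, C=5
  Job 3: burst=7, C=12
  Job 4: burst=13, C=25
  Job 5: burst=15, C=40
Average completion = 84/5 = 16.8

16.8


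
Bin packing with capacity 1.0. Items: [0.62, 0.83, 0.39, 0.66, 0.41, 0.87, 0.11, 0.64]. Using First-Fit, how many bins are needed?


Place items sequentially using First-Fit:
  Item 0.62 -> new Bin 1
  Item 0.83 -> new Bin 2
  Item 0.39 -> new Bin 3
  Item 0.66 -> new Bin 4
  Item 0.41 -> Bin 3 (now 0.8)
  Item 0.87 -> new Bin 5
  Item 0.11 -> Bin 1 (now 0.73)
  Item 0.64 -> new Bin 6
Total bins used = 6

6


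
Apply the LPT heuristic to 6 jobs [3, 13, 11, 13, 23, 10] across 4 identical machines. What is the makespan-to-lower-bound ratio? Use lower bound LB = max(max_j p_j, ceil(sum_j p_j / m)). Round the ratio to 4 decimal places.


LPT order: [23, 13, 13, 11, 10, 3]
Machine loads after assignment: [23, 16, 13, 21]
LPT makespan = 23
Lower bound = max(max_job, ceil(total/4)) = max(23, 19) = 23
Ratio = 23 / 23 = 1.0

1.0


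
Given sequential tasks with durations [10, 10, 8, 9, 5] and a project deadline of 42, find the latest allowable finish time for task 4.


LF(activity 4) = deadline - sum of successor durations
Successors: activities 5 through 5 with durations [5]
Sum of successor durations = 5
LF = 42 - 5 = 37

37


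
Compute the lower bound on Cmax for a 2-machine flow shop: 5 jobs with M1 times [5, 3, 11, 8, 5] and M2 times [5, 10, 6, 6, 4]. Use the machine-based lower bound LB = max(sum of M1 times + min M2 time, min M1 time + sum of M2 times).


LB1 = sum(M1 times) + min(M2 times) = 32 + 4 = 36
LB2 = min(M1 times) + sum(M2 times) = 3 + 31 = 34
Lower bound = max(LB1, LB2) = max(36, 34) = 36

36


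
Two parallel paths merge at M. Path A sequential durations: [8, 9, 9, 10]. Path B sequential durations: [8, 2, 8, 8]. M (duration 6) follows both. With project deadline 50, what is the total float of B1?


Forward pass: ES(B1) = sum of predecessors on chain B = 0
EF = ES + duration = 0 + 8 = 8
Backward pass: LF(M) = deadline = 50; LS(M) = 50 - 6 = 44
LF(B1) = LS(M) - sum(successors on chain B) = 44 - 18 = 26
LS = LF - duration = 26 - 8 = 18
Total float = LS - ES = 18 - 0 = 18

18


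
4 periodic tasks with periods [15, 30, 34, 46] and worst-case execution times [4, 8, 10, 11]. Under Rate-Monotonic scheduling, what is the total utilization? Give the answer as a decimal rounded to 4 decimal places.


Compute individual utilizations (exact fractions):
  Task 1: C/T = 4/15 (approx. 0.2667)
  Task 2: C/T = 8/30 = 4/15 (approx. 0.2667)
  Task 3: C/T = 10/34 = 5/17 (approx. 0.2941)
  Task 4: C/T = 11/46 (approx. 0.2391)
Total utilization U = 4/15 + 4/15 + 5/17 + 11/46 = 12511/11730
Rounded to 4 decimal places: U = 1.0666
RM (Liu & Layland) bound for 4 tasks = 0.756828; compare with U = 12511/11730 (approx. 1.066581)
U > 1, so the task set is not schedulable (processor overloaded).

1.0666


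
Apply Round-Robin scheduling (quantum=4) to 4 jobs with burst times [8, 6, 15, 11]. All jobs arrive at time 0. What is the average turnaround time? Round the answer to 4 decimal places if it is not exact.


Time quantum = 4
Execution trace:
  J1 runs 4 units, time = 4
  J2 runs 4 units, time = 8
  J3 runs 4 units, time = 12
  J4 runs 4 units, time = 16
  J1 runs 4 units, time = 20
  J2 runs 2 units, time = 22
  J3 runs 4 units, time = 26
  J4 runs 4 units, time = 30
  J3 runs 4 units, time = 34
  J4 runs 3 units, time = 37
  J3 runs 3 units, time = 40
Finish times: [20, 22, 40, 37]
Average turnaround = 119/4 = 29.75

29.75


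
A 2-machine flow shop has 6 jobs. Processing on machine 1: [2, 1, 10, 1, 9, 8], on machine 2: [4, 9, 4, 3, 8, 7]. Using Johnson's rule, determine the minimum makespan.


Apply Johnson's rule:
  Group 1 (a <= b): [(2, 1, 9), (4, 1, 3), (1, 2, 4)]
  Group 2 (a > b): [(5, 9, 8), (6, 8, 7), (3, 10, 4)]
Optimal job order: [2, 4, 1, 5, 6, 3]
Schedule:
  Job 2: M1 done at 1, M2 done at 10
  Job 4: M1 done at 2, M2 done at 13
  Job 1: M1 done at 4, M2 done at 17
  Job 5: M1 done at 13, M2 done at 25
  Job 6: M1 done at 21, M2 done at 32
  Job 3: M1 done at 31, M2 done at 36
Makespan = 36

36


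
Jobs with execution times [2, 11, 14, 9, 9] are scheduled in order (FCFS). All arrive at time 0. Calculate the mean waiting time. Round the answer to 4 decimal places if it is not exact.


FCFS order (as given): [2, 11, 14, 9, 9]
Waiting times:
  Job 1: wait = 0
  Job 2: wait = 2
  Job 3: wait = 13
  Job 4: wait = 27
  Job 5: wait = 36
Sum of waiting times = 78
Average waiting time = 78/5 = 15.6

15.6


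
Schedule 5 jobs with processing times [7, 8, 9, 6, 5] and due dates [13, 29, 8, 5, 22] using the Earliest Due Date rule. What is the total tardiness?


Sort by due date (EDD order): [(6, 5), (9, 8), (7, 13), (5, 22), (8, 29)]
Compute completion times and tardiness:
  Job 1: p=6, d=5, C=6, tardiness=max(0,6-5)=1
  Job 2: p=9, d=8, C=15, tardiness=max(0,15-8)=7
  Job 3: p=7, d=13, C=22, tardiness=max(0,22-13)=9
  Job 4: p=5, d=22, C=27, tardiness=max(0,27-22)=5
  Job 5: p=8, d=29, C=35, tardiness=max(0,35-29)=6
Total tardiness = 28

28


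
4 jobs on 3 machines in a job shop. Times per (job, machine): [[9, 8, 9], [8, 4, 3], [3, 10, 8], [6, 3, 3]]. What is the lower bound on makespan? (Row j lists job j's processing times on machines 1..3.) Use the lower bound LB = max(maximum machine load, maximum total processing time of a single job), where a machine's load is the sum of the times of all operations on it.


Machine loads:
  Machine 1: 9 + 8 + 3 + 6 = 26
  Machine 2: 8 + 4 + 10 + 3 = 25
  Machine 3: 9 + 3 + 8 + 3 = 23
Max machine load = 26
Job totals:
  Job 1: 26
  Job 2: 15
  Job 3: 21
  Job 4: 12
Max job total = 26
Lower bound = max(26, 26) = 26

26


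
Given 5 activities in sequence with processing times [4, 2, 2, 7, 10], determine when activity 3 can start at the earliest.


Activity 3 starts after activities 1 through 2 complete.
Predecessor durations: [4, 2]
ES = 4 + 2 = 6

6


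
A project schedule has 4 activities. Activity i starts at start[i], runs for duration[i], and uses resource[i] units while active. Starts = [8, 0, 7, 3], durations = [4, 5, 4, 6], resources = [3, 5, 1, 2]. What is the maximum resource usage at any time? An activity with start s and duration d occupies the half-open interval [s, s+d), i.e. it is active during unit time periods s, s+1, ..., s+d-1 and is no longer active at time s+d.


Each activity i is active on [start_i, start_i + duration_i).
Compute total resource usage per time slot:
  t=0: active resources = [5], total = 5
  t=1: active resources = [5], total = 5
  t=2: active resources = [5], total = 5
  t=3: active resources = [5, 2], total = 7
  t=4: active resources = [5, 2], total = 7
  t=5: active resources = [2], total = 2
  t=6: active resources = [2], total = 2
  t=7: active resources = [1, 2], total = 3
  t=8: active resources = [3, 1, 2], total = 6
  t=9: active resources = [3, 1], total = 4
  t=10: active resources = [3, 1], total = 4
  t=11: active resources = [3], total = 3
Peak resource demand = 7

7


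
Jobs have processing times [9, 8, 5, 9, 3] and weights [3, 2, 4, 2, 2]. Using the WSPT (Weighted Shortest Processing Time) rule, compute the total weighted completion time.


Compute p/w ratios and sort ascending (WSPT): [(5, 4), (3, 2), (9, 3), (8, 2), (9, 2)]
Compute weighted completion times:
  Job (p=5,w=4): C=5, w*C=4*5=20
  Job (p=3,w=2): C=8, w*C=2*8=16
  Job (p=9,w=3): C=17, w*C=3*17=51
  Job (p=8,w=2): C=25, w*C=2*25=50
  Job (p=9,w=2): C=34, w*C=2*34=68
Total weighted completion time = 205

205


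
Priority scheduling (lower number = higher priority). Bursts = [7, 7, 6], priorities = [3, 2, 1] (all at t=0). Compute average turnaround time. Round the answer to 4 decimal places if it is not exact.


Sort by priority (ascending = highest first):
Order: [(1, 6), (2, 7), (3, 7)]
Completion times:
  Priority 1, burst=6, C=6
  Priority 2, burst=7, C=13
  Priority 3, burst=7, C=20
Average turnaround = 39/3 = 13.0

13.0


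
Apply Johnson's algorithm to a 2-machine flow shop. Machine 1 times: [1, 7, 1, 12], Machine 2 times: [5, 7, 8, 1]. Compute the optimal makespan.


Apply Johnson's rule:
  Group 1 (a <= b): [(1, 1, 5), (3, 1, 8), (2, 7, 7)]
  Group 2 (a > b): [(4, 12, 1)]
Optimal job order: [1, 3, 2, 4]
Schedule:
  Job 1: M1 done at 1, M2 done at 6
  Job 3: M1 done at 2, M2 done at 14
  Job 2: M1 done at 9, M2 done at 21
  Job 4: M1 done at 21, M2 done at 22
Makespan = 22

22


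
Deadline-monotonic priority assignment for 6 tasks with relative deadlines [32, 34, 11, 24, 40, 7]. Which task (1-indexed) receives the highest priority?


Sort tasks by relative deadline (ascending):
  Task 6: deadline = 7
  Task 3: deadline = 11
  Task 4: deadline = 24
  Task 1: deadline = 32
  Task 2: deadline = 34
  Task 5: deadline = 40
Priority order (highest first): [6, 3, 4, 1, 2, 5]
Highest priority task = 6

6


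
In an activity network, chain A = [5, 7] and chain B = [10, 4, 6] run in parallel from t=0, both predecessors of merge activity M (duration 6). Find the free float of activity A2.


ES(A2) = sum of predecessors on chain A = 5
EF(A2) = ES + duration = 5 + 7 = 12
Successor of A2 is M. ES(M) = max(sum(A), sum(B)) = max(12, 20) = 20
Free float = ES(successor) - EF(current) = 20 - 12 = 8

8


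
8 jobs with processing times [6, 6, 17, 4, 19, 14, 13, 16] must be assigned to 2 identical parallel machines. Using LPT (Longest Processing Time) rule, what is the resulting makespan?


Sort jobs in decreasing order (LPT): [19, 17, 16, 14, 13, 6, 6, 4]
Assign each job to the least loaded machine:
  Machine 1: jobs [19, 14, 13], load = 46
  Machine 2: jobs [17, 16, 6, 6, 4], load = 49
Makespan = max load = 49

49


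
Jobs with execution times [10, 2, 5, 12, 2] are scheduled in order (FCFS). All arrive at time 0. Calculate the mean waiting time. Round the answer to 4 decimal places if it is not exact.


FCFS order (as given): [10, 2, 5, 12, 2]
Waiting times:
  Job 1: wait = 0
  Job 2: wait = 10
  Job 3: wait = 12
  Job 4: wait = 17
  Job 5: wait = 29
Sum of waiting times = 68
Average waiting time = 68/5 = 13.6

13.6


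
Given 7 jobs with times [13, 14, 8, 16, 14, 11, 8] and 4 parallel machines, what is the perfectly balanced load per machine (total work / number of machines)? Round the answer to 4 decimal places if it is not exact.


Total processing time = 13 + 14 + 8 + 16 + 14 + 11 + 8 = 84
Number of machines = 4
Ideal balanced load = 84 / 4 = 21.0

21.0


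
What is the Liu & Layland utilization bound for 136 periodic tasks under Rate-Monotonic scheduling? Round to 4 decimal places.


Compute 2^(1/136) = 1.0051096806
Subtract 1: 1.0051096806 - 1 = 0.0051096806
Multiply by n: 136 * 0.0051096806 = 0.6949165616
Round to 4 dp: 0.6949

0.6949


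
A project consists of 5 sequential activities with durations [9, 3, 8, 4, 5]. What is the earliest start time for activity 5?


Activity 5 starts after activities 1 through 4 complete.
Predecessor durations: [9, 3, 8, 4]
ES = 9 + 3 + 8 + 4 = 24

24


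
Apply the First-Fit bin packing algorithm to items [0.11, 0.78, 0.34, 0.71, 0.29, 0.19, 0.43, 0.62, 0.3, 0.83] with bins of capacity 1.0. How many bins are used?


Place items sequentially using First-Fit:
  Item 0.11 -> new Bin 1
  Item 0.78 -> Bin 1 (now 0.89)
  Item 0.34 -> new Bin 2
  Item 0.71 -> new Bin 3
  Item 0.29 -> Bin 2 (now 0.63)
  Item 0.19 -> Bin 2 (now 0.82)
  Item 0.43 -> new Bin 4
  Item 0.62 -> new Bin 5
  Item 0.3 -> Bin 4 (now 0.73)
  Item 0.83 -> new Bin 6
Total bins used = 6

6


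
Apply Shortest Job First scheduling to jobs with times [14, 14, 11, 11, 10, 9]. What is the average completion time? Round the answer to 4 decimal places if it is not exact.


SJF order (ascending): [9, 10, 11, 11, 14, 14]
Completion times:
  Job 1: burst=9, C=9
  Job 2: burst=10, C=19
  Job 3: burst=11, C=30
  Job 4: burst=11, C=41
  Job 5: burst=14, C=55
  Job 6: burst=14, C=69
Average completion = 223/6 = 37.1667

37.1667


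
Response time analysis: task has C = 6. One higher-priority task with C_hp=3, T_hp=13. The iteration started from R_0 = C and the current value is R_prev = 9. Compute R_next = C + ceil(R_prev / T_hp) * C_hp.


R_next = C + ceil(R_prev / T_hp) * C_hp
ceil(9 / 13) = ceil(0.6923) = 1
Interference = 1 * 3 = 3
R_next = 6 + 3 = 9
R_next = R_prev, so the iteration has converged (response time = 9).

9


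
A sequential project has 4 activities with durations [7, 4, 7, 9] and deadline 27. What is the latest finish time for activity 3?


LF(activity 3) = deadline - sum of successor durations
Successors: activities 4 through 4 with durations [9]
Sum of successor durations = 9
LF = 27 - 9 = 18

18


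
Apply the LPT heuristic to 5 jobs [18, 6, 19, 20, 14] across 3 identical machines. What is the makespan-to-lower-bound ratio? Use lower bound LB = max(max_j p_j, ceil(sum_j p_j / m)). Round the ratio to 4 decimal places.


LPT order: [20, 19, 18, 14, 6]
Machine loads after assignment: [20, 25, 32]
LPT makespan = 32
Lower bound = max(max_job, ceil(total/3)) = max(20, 26) = 26
Ratio = 32 / 26 = 1.2308

1.2308


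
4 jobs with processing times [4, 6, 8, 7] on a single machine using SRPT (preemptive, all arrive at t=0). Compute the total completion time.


Since all jobs arrive at t=0, SRPT equals SPT ordering.
SPT order: [4, 6, 7, 8]
Completion times:
  Job 1: p=4, C=4
  Job 2: p=6, C=10
  Job 3: p=7, C=17
  Job 4: p=8, C=25
Total completion time = 4 + 10 + 17 + 25 = 56

56


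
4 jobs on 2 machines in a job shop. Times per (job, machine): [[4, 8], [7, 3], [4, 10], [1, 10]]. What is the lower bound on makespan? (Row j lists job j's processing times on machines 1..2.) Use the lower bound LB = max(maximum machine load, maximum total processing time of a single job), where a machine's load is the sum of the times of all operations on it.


Machine loads:
  Machine 1: 4 + 7 + 4 + 1 = 16
  Machine 2: 8 + 3 + 10 + 10 = 31
Max machine load = 31
Job totals:
  Job 1: 12
  Job 2: 10
  Job 3: 14
  Job 4: 11
Max job total = 14
Lower bound = max(31, 14) = 31

31


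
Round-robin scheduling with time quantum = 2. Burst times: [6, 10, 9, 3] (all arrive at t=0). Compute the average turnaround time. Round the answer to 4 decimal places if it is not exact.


Time quantum = 2
Execution trace:
  J1 runs 2 units, time = 2
  J2 runs 2 units, time = 4
  J3 runs 2 units, time = 6
  J4 runs 2 units, time = 8
  J1 runs 2 units, time = 10
  J2 runs 2 units, time = 12
  J3 runs 2 units, time = 14
  J4 runs 1 units, time = 15
  J1 runs 2 units, time = 17
  J2 runs 2 units, time = 19
  J3 runs 2 units, time = 21
  J2 runs 2 units, time = 23
  J3 runs 2 units, time = 25
  J2 runs 2 units, time = 27
  J3 runs 1 units, time = 28
Finish times: [17, 27, 28, 15]
Average turnaround = 87/4 = 21.75

21.75


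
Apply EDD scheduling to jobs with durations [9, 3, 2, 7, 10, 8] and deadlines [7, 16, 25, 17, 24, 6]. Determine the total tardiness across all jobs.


Sort by due date (EDD order): [(8, 6), (9, 7), (3, 16), (7, 17), (10, 24), (2, 25)]
Compute completion times and tardiness:
  Job 1: p=8, d=6, C=8, tardiness=max(0,8-6)=2
  Job 2: p=9, d=7, C=17, tardiness=max(0,17-7)=10
  Job 3: p=3, d=16, C=20, tardiness=max(0,20-16)=4
  Job 4: p=7, d=17, C=27, tardiness=max(0,27-17)=10
  Job 5: p=10, d=24, C=37, tardiness=max(0,37-24)=13
  Job 6: p=2, d=25, C=39, tardiness=max(0,39-25)=14
Total tardiness = 53

53


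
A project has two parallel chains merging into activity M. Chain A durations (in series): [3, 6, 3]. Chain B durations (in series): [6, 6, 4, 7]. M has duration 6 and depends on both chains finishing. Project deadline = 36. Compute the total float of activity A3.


Forward pass: ES(A3) = sum of predecessors on chain A = 9
EF = ES + duration = 9 + 3 = 12
Backward pass: LF(M) = deadline = 36; LS(M) = 36 - 6 = 30
LF(A3) = LS(M) - sum(successors on chain A) = 30 - 0 = 30
LS = LF - duration = 30 - 3 = 27
Total float = LS - ES = 27 - 9 = 18

18


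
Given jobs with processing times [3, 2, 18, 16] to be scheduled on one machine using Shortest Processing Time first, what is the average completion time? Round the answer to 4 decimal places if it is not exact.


Sort jobs by processing time (SPT order): [2, 3, 16, 18]
Compute completion times sequentially:
  Job 1: processing = 2, completes at 2
  Job 2: processing = 3, completes at 5
  Job 3: processing = 16, completes at 21
  Job 4: processing = 18, completes at 39
Sum of completion times = 67
Average completion time = 67/4 = 16.75

16.75


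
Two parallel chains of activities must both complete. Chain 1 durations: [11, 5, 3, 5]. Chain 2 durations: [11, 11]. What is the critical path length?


Path A total = 11 + 5 + 3 + 5 = 24
Path B total = 11 + 11 = 22
Critical path = longest path = max(24, 22) = 24

24


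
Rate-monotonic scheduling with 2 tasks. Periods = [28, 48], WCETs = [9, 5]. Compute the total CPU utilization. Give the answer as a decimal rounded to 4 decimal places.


Compute individual utilizations (exact fractions):
  Task 1: C/T = 9/28 (approx. 0.3214)
  Task 2: C/T = 5/48 (approx. 0.1042)
Total utilization U = 9/28 + 5/48 = 143/336
Rounded to 4 decimal places: U = 0.4256
RM (Liu & Layland) bound for 2 tasks = 0.828427; compare with U = 143/336 (approx. 0.425595)
U <= bound, so schedulable by RM sufficient condition.

0.4256


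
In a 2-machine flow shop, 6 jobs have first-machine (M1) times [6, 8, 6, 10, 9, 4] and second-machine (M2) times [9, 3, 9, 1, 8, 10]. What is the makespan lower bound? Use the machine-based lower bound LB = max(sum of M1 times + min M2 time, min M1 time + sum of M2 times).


LB1 = sum(M1 times) + min(M2 times) = 43 + 1 = 44
LB2 = min(M1 times) + sum(M2 times) = 4 + 40 = 44
Lower bound = max(LB1, LB2) = max(44, 44) = 44

44


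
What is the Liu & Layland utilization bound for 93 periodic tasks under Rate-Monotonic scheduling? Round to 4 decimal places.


Compute 2^(1/93) = 1.0074810397
Subtract 1: 1.0074810397 - 1 = 0.0074810397
Multiply by n: 93 * 0.0074810397 = 0.6957366921
Round to 4 dp: 0.6957

0.6957


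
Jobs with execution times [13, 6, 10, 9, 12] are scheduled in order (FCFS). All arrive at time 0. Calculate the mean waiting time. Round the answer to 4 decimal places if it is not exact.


FCFS order (as given): [13, 6, 10, 9, 12]
Waiting times:
  Job 1: wait = 0
  Job 2: wait = 13
  Job 3: wait = 19
  Job 4: wait = 29
  Job 5: wait = 38
Sum of waiting times = 99
Average waiting time = 99/5 = 19.8

19.8


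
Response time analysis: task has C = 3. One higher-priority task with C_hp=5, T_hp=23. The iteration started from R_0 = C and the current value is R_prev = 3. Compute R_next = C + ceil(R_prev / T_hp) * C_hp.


R_next = C + ceil(R_prev / T_hp) * C_hp
ceil(3 / 23) = ceil(0.1304) = 1
Interference = 1 * 5 = 5
R_next = 3 + 5 = 8

8


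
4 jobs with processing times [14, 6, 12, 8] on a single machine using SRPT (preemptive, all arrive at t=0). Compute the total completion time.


Since all jobs arrive at t=0, SRPT equals SPT ordering.
SPT order: [6, 8, 12, 14]
Completion times:
  Job 1: p=6, C=6
  Job 2: p=8, C=14
  Job 3: p=12, C=26
  Job 4: p=14, C=40
Total completion time = 6 + 14 + 26 + 40 = 86

86


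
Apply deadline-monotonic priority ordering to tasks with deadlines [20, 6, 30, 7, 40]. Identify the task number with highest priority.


Sort tasks by relative deadline (ascending):
  Task 2: deadline = 6
  Task 4: deadline = 7
  Task 1: deadline = 20
  Task 3: deadline = 30
  Task 5: deadline = 40
Priority order (highest first): [2, 4, 1, 3, 5]
Highest priority task = 2

2


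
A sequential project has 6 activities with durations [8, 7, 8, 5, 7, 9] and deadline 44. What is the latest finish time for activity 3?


LF(activity 3) = deadline - sum of successor durations
Successors: activities 4 through 6 with durations [5, 7, 9]
Sum of successor durations = 21
LF = 44 - 21 = 23

23


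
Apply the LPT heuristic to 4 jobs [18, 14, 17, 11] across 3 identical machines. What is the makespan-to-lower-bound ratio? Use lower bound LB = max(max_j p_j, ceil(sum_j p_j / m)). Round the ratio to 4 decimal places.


LPT order: [18, 17, 14, 11]
Machine loads after assignment: [18, 17, 25]
LPT makespan = 25
Lower bound = max(max_job, ceil(total/3)) = max(18, 20) = 20
Ratio = 25 / 20 = 1.25

1.25


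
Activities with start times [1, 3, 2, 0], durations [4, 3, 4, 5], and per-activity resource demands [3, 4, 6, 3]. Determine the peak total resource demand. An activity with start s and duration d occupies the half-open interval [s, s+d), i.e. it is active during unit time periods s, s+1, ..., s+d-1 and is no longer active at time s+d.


Each activity i is active on [start_i, start_i + duration_i).
Compute total resource usage per time slot:
  t=0: active resources = [3], total = 3
  t=1: active resources = [3, 3], total = 6
  t=2: active resources = [3, 6, 3], total = 12
  t=3: active resources = [3, 4, 6, 3], total = 16
  t=4: active resources = [3, 4, 6, 3], total = 16
  t=5: active resources = [4, 6], total = 10
Peak resource demand = 16

16


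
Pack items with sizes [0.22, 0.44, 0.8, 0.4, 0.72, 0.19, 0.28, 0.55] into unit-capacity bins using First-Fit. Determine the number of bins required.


Place items sequentially using First-Fit:
  Item 0.22 -> new Bin 1
  Item 0.44 -> Bin 1 (now 0.66)
  Item 0.8 -> new Bin 2
  Item 0.4 -> new Bin 3
  Item 0.72 -> new Bin 4
  Item 0.19 -> Bin 1 (now 0.85)
  Item 0.28 -> Bin 3 (now 0.68)
  Item 0.55 -> new Bin 5
Total bins used = 5

5


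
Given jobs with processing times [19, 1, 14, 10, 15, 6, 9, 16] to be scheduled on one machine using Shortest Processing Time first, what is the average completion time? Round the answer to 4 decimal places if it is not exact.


Sort jobs by processing time (SPT order): [1, 6, 9, 10, 14, 15, 16, 19]
Compute completion times sequentially:
  Job 1: processing = 1, completes at 1
  Job 2: processing = 6, completes at 7
  Job 3: processing = 9, completes at 16
  Job 4: processing = 10, completes at 26
  Job 5: processing = 14, completes at 40
  Job 6: processing = 15, completes at 55
  Job 7: processing = 16, completes at 71
  Job 8: processing = 19, completes at 90
Sum of completion times = 306
Average completion time = 306/8 = 38.25

38.25


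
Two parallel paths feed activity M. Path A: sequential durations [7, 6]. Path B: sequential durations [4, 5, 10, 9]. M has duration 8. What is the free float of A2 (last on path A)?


ES(A2) = sum of predecessors on chain A = 7
EF(A2) = ES + duration = 7 + 6 = 13
Successor of A2 is M. ES(M) = max(sum(A), sum(B)) = max(13, 28) = 28
Free float = ES(successor) - EF(current) = 28 - 13 = 15

15


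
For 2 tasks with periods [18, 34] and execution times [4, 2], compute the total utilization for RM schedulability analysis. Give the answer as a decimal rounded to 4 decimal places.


Compute individual utilizations (exact fractions):
  Task 1: C/T = 4/18 = 2/9 (approx. 0.2222)
  Task 2: C/T = 2/34 = 1/17 (approx. 0.0588)
Total utilization U = 2/9 + 1/17 = 43/153
Rounded to 4 decimal places: U = 0.2810
RM (Liu & Layland) bound for 2 tasks = 0.828427; compare with U = 43/153 (approx. 0.281046)
U <= bound, so schedulable by RM sufficient condition.

0.2810


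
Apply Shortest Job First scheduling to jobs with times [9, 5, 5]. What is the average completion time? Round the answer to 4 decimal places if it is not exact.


SJF order (ascending): [5, 5, 9]
Completion times:
  Job 1: burst=5, C=5
  Job 2: burst=5, C=10
  Job 3: burst=9, C=19
Average completion = 34/3 = 11.3333

11.3333


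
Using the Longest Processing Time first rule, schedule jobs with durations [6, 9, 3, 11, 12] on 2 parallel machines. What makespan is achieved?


Sort jobs in decreasing order (LPT): [12, 11, 9, 6, 3]
Assign each job to the least loaded machine:
  Machine 1: jobs [12, 6, 3], load = 21
  Machine 2: jobs [11, 9], load = 20
Makespan = max load = 21

21


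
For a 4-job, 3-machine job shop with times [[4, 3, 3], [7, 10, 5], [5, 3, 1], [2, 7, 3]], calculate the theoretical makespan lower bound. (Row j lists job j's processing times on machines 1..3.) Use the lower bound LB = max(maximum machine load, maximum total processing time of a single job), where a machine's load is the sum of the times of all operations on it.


Machine loads:
  Machine 1: 4 + 7 + 5 + 2 = 18
  Machine 2: 3 + 10 + 3 + 7 = 23
  Machine 3: 3 + 5 + 1 + 3 = 12
Max machine load = 23
Job totals:
  Job 1: 10
  Job 2: 22
  Job 3: 9
  Job 4: 12
Max job total = 22
Lower bound = max(23, 22) = 23

23


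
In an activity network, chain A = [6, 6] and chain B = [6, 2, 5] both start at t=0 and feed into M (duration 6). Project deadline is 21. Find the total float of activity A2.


Forward pass: ES(A2) = sum of predecessors on chain A = 6
EF = ES + duration = 6 + 6 = 12
Backward pass: LF(M) = deadline = 21; LS(M) = 21 - 6 = 15
LF(A2) = LS(M) - sum(successors on chain A) = 15 - 0 = 15
LS = LF - duration = 15 - 6 = 9
Total float = LS - ES = 9 - 6 = 3

3


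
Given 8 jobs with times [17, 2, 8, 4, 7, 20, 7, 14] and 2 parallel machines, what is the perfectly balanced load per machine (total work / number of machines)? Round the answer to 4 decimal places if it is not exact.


Total processing time = 17 + 2 + 8 + 4 + 7 + 20 + 7 + 14 = 79
Number of machines = 2
Ideal balanced load = 79 / 2 = 39.5

39.5


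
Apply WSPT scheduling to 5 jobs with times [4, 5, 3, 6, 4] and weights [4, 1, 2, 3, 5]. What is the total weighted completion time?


Compute p/w ratios and sort ascending (WSPT): [(4, 5), (4, 4), (3, 2), (6, 3), (5, 1)]
Compute weighted completion times:
  Job (p=4,w=5): C=4, w*C=5*4=20
  Job (p=4,w=4): C=8, w*C=4*8=32
  Job (p=3,w=2): C=11, w*C=2*11=22
  Job (p=6,w=3): C=17, w*C=3*17=51
  Job (p=5,w=1): C=22, w*C=1*22=22
Total weighted completion time = 147

147


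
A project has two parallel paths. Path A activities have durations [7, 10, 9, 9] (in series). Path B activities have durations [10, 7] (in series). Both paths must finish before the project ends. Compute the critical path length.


Path A total = 7 + 10 + 9 + 9 = 35
Path B total = 10 + 7 = 17
Critical path = longest path = max(35, 17) = 35

35


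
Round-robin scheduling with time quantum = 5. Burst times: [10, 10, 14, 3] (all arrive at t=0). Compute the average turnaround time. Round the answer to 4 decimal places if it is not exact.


Time quantum = 5
Execution trace:
  J1 runs 5 units, time = 5
  J2 runs 5 units, time = 10
  J3 runs 5 units, time = 15
  J4 runs 3 units, time = 18
  J1 runs 5 units, time = 23
  J2 runs 5 units, time = 28
  J3 runs 5 units, time = 33
  J3 runs 4 units, time = 37
Finish times: [23, 28, 37, 18]
Average turnaround = 106/4 = 26.5

26.5


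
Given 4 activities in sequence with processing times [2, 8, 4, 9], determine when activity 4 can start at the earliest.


Activity 4 starts after activities 1 through 3 complete.
Predecessor durations: [2, 8, 4]
ES = 2 + 8 + 4 = 14

14


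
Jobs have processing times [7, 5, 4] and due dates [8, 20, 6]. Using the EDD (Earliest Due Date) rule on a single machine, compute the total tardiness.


Sort by due date (EDD order): [(4, 6), (7, 8), (5, 20)]
Compute completion times and tardiness:
  Job 1: p=4, d=6, C=4, tardiness=max(0,4-6)=0
  Job 2: p=7, d=8, C=11, tardiness=max(0,11-8)=3
  Job 3: p=5, d=20, C=16, tardiness=max(0,16-20)=0
Total tardiness = 3

3


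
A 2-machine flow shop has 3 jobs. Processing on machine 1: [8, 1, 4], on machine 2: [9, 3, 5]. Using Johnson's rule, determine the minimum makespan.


Apply Johnson's rule:
  Group 1 (a <= b): [(2, 1, 3), (3, 4, 5), (1, 8, 9)]
  Group 2 (a > b): []
Optimal job order: [2, 3, 1]
Schedule:
  Job 2: M1 done at 1, M2 done at 4
  Job 3: M1 done at 5, M2 done at 10
  Job 1: M1 done at 13, M2 done at 22
Makespan = 22

22


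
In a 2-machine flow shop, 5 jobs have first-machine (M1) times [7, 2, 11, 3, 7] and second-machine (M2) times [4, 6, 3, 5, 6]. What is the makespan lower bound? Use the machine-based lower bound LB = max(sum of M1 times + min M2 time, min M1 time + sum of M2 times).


LB1 = sum(M1 times) + min(M2 times) = 30 + 3 = 33
LB2 = min(M1 times) + sum(M2 times) = 2 + 24 = 26
Lower bound = max(LB1, LB2) = max(33, 26) = 33

33


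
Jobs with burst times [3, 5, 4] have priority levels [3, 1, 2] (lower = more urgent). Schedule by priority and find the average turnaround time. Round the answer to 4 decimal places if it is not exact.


Sort by priority (ascending = highest first):
Order: [(1, 5), (2, 4), (3, 3)]
Completion times:
  Priority 1, burst=5, C=5
  Priority 2, burst=4, C=9
  Priority 3, burst=3, C=12
Average turnaround = 26/3 = 8.6667

8.6667


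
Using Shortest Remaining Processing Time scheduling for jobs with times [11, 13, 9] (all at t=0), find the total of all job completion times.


Since all jobs arrive at t=0, SRPT equals SPT ordering.
SPT order: [9, 11, 13]
Completion times:
  Job 1: p=9, C=9
  Job 2: p=11, C=20
  Job 3: p=13, C=33
Total completion time = 9 + 20 + 33 = 62

62


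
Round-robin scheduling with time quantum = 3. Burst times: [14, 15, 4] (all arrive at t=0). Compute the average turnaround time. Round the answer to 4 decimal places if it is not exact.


Time quantum = 3
Execution trace:
  J1 runs 3 units, time = 3
  J2 runs 3 units, time = 6
  J3 runs 3 units, time = 9
  J1 runs 3 units, time = 12
  J2 runs 3 units, time = 15
  J3 runs 1 units, time = 16
  J1 runs 3 units, time = 19
  J2 runs 3 units, time = 22
  J1 runs 3 units, time = 25
  J2 runs 3 units, time = 28
  J1 runs 2 units, time = 30
  J2 runs 3 units, time = 33
Finish times: [30, 33, 16]
Average turnaround = 79/3 = 26.3333

26.3333


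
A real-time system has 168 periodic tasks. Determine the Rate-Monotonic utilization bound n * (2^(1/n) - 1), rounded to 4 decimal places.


Compute 2^(1/168) = 1.0041343992
Subtract 1: 1.0041343992 - 1 = 0.0041343992
Multiply by n: 168 * 0.0041343992 = 0.6945790656
Round to 4 dp: 0.6946

0.6946


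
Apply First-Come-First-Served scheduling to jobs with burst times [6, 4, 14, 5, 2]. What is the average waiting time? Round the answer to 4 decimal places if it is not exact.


FCFS order (as given): [6, 4, 14, 5, 2]
Waiting times:
  Job 1: wait = 0
  Job 2: wait = 6
  Job 3: wait = 10
  Job 4: wait = 24
  Job 5: wait = 29
Sum of waiting times = 69
Average waiting time = 69/5 = 13.8

13.8
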